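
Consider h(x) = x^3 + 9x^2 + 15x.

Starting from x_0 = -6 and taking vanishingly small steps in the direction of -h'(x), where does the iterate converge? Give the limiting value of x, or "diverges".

h'(x) = 3(x + 1)(x + 5), so h'(-6) = 15.
Gradient descent moves in the -h' direction, i.e. x is decreasing.
There is no critical point below x=-6, and h' keeps the same sign, so the iterate runs off to −∞.

diverges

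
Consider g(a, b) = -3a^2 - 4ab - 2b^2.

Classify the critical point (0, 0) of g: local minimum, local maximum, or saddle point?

local maximum

The Hessian of g is constant: H = [[-6, -4], [-4, -4]].
det(H) = (-6)·(-4) − (-4)² = 8.
det(H) > 0 and tr(H) = -10 < 0, so H is negative definite and the point is a local maximum.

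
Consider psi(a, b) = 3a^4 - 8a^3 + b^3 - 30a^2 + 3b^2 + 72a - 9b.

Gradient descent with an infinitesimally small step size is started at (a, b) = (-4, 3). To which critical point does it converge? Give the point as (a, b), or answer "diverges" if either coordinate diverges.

psi is separable, so gradient descent decouples: a follows -∂psi/∂a, b follows -∂psi/∂b.
∂psi/∂a = 12(a - 3)(a - 1)(a + 2); at a=-4 this is -840, so a increases.
∂psi/∂b = 3(b - 1)(b + 3); at b=3 this is 36, so b decreases.
a converges to its nearest critical value -2 (a local min of the a-part); b converges to 1. The iterate converges to (-2, 1).

(-2, 1)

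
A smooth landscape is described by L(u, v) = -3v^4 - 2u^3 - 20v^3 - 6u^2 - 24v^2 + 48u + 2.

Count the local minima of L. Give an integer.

1

L separates as a function of u plus a function of v, so ∇L=0 decouples.
∂L/∂u = -6(u - 2)(u + 4) = 0 at u ∈ {-4, 2}; ∂L/∂v = -12v(v + 1)(v + 4) = 0 at v ∈ {-4, -1, 0}.
The Hessian is diagonal: diag(L_uu, L_vv). Second derivatives: L_uu(-4)=36, L_uu(2)=-36; L_vv(-4)=-144, L_vv(-1)=36, L_vv(0)=-48.
Local minima occur where both diagonal entries positive: (-4, -1). Count: 1.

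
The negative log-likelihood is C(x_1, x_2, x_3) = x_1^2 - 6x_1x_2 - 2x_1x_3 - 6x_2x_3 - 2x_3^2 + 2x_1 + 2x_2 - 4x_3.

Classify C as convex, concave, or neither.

neither

C is quadratic, so its Hessian is the constant matrix H = [[2, -6, -2], [-6, 0, -6], [-2, -6, -4]].
Leading principal minors: 2, -36, -72.
Neither pattern holds ⇒ H is indefinite ⇒ neither convex nor concave.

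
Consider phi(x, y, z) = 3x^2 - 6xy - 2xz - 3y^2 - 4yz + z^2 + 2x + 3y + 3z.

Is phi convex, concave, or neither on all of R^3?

neither

phi is quadratic, so its Hessian is the constant matrix H = [[6, -6, -2], [-6, -6, -4], [-2, -4, 2]].
Leading principal minors: 6, -72, -312.
Neither pattern holds ⇒ H is indefinite ⇒ neither convex nor concave.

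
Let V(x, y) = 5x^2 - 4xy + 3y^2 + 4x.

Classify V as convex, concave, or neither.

V is quadratic, so its Hessian is the constant matrix H = [[10, -4], [-4, 6]].
det(H) = 44, tr(H) = 16.
det(H) > 0 and tr(H) > 0, so H is positive definite everywhere: convex.

convex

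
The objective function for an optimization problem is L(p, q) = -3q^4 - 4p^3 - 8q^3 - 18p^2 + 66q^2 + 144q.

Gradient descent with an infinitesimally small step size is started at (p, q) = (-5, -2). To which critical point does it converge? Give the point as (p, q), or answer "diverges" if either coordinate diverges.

L is separable, so gradient descent decouples: p follows -∂L/∂p, q follows -∂L/∂q.
∂L/∂p = -12p(p + 3); at p=-5 this is -120, so p increases.
∂L/∂q = -12(q - 3)(q + 1)(q + 4); at q=-2 this is -120, so q increases.
p converges to its nearest critical value -3 (a local min of the p-part); q converges to -1. The iterate converges to (-3, -1).

(-3, -1)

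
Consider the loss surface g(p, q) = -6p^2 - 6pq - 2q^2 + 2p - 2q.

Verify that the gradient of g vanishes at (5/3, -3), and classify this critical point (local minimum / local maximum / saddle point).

∇g = (-12p - 6q + 2, -6p - 4q - 2); substituting (5/3, -3) gives ∇g = (0, 0), so (5/3, -3) is indeed a critical point.
The Hessian of g is constant: H = [[-12, -6], [-6, -4]].
det(H) = (-12)·(-4) − (-6)² = 12.
det(H) > 0 and tr(H) = -16 < 0, so H is negative definite and the point is a local maximum.

local maximum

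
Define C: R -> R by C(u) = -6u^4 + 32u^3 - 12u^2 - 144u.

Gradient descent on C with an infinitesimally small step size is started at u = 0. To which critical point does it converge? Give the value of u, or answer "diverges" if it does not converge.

C'(u) = -24(u - 3)(u - 2)(u + 1), so C'(0) = -144.
Gradient descent moves in the -C' direction, i.e. u is increasing.
The nearest critical point in that direction is u = 2, where C'' = 72 > 0 (a local minimum). The iterate converges there.

2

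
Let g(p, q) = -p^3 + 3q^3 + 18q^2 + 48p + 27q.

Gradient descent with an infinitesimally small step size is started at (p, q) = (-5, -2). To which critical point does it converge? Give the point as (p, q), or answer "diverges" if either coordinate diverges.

g is separable, so gradient descent decouples: p follows -∂g/∂p, q follows -∂g/∂q.
∂g/∂p = -3(p - 4)(p + 4); at p=-5 this is -27, so p increases.
∂g/∂q = 9(q + 1)(q + 3); at q=-2 this is -9, so q increases.
p converges to its nearest critical value -4 (a local min of the p-part); q converges to -1. The iterate converges to (-4, -1).

(-4, -1)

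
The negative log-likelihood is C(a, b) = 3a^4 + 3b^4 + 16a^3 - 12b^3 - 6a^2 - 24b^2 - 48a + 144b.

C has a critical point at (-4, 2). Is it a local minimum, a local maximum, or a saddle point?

The mixed partial ∂²C/∂a∂b is 0, so the Hessian at any point is diag(C_aa, C_bb) = diag(12(3a^2 + 8a - 1), 12(3b^2 - 6b - 4)).
At (-4, 2): H = diag(180, -48).
The eigenvalues have opposite signs, so H is indefinite: a saddle point.

saddle point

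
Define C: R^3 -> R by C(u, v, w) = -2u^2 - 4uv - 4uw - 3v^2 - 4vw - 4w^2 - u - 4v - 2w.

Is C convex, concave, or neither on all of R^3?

C is quadratic, so its Hessian is the constant matrix H = [[-4, -4, -4], [-4, -6, -4], [-4, -4, -8]].
Leading principal minors: -4, 8, -32.
Signs alternate −, +, − ⇒ H ≺ 0 ⇒ concave.

concave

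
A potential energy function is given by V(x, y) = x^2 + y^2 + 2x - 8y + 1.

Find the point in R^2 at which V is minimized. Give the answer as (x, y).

(-1, 4)

V(x,y) separates as P(x) + Q(y) + 1, so its minimum is min P + min Q + 1.
P'(x) = 2x + 2 vanishes at x ∈ {-1}; Q'(y) = 2y - 8 vanishes at y ∈ {4}.
Local minima of P (where P''>0): P(-1)=-1. Local minima of Q: Q(4)=-16.
So the global minimum of V is P(-1) + Q(4) + 1 = -1 − 16 + 1 = -16, attained at (-1, 4).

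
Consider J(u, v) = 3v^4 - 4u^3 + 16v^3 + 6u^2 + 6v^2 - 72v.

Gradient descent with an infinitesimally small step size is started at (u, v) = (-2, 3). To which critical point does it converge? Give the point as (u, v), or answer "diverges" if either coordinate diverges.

(0, 1)

J is separable, so gradient descent decouples: u follows -∂J/∂u, v follows -∂J/∂v.
∂J/∂u = -12u(u - 1); at u=-2 this is -72, so u increases.
∂J/∂v = 12(v - 1)(v + 2)(v + 3); at v=3 this is 720, so v decreases.
u converges to its nearest critical value 0 (a local min of the u-part); v converges to 1. The iterate converges to (0, 1).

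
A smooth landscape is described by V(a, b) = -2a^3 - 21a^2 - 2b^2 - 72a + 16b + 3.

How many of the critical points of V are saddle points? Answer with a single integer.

V separates as a function of a plus a function of b, so ∇V=0 decouples.
∂V/∂a = -6(a + 3)(a + 4) = 0 at a ∈ {-4, -3}; ∂V/∂b = -4(b - 4) = 0 at b ∈ {4}.
The Hessian is diagonal: diag(V_aa, V_bb). Second derivatives: V_aa(-4)=6, V_aa(-3)=-6; V_bb(4)=-4.
Saddle points occur where the two diagonal entries have opposite signs: (-4, 4). Count: 1.

1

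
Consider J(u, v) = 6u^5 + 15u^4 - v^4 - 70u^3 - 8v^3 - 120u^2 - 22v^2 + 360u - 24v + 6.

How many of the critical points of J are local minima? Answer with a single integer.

2

J separates as a function of u plus a function of v, so ∇J=0 decouples.
∂J/∂u = 30(u - 2)(u - 1)(u + 2)(u + 3) = 0 at u ∈ {-3, -2, 1, 2}; ∂J/∂v = -4(v + 1)(v + 2)(v + 3) = 0 at v ∈ {-3, -2, -1}.
The Hessian is diagonal: diag(J_uu, J_vv). Second derivatives: J_uu(-3)=-600, J_uu(-2)=360, J_uu(1)=-360, J_uu(2)=600; J_vv(-3)=-8, J_vv(-2)=4, J_vv(-1)=-8.
Local minima occur where both diagonal entries positive: (-2, -2), (2, -2). Count: 2.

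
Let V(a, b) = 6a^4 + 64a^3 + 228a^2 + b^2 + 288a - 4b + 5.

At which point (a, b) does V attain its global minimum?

(-1, 2)

V(a,b) separates as P(a) + Q(b) + 5, so its minimum is min P + min Q + 5.
P'(a) = 24(a + 1)(a + 3)(a + 4) vanishes at a ∈ {-4, -3, -1}; Q'(b) = 2b - 4 vanishes at b ∈ {2}.
Local minima of P (where P''>0): P(-4)=-64, P(-1)=-118. Local minima of Q: Q(2)=-4.
So the global minimum of V is P(-1) + Q(2) + 5 = -118 − 4 + 5 = -117, attained at (-1, 2).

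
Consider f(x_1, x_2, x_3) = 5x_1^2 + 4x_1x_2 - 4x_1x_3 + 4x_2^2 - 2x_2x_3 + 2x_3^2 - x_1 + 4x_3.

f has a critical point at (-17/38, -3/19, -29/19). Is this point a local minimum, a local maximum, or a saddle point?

The Hessian is constant: H = [[10, 4, -4], [4, 8, -2], [-4, -2, 4]].
Leading principal minors: Δ₁ = 10, Δ₂ = 64, Δ₃ = 152.
All leading minors are positive, so H is positive definite: a local minimum.

local minimum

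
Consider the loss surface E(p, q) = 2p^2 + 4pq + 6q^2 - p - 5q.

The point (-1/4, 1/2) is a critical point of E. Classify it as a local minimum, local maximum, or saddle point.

local minimum

The Hessian of E is constant: H = [[4, 4], [4, 12]].
det(H) = 4·12 − 4² = 32.
det(H) > 0 and tr(H) = 16 > 0, so H is positive definite and the point is a local minimum.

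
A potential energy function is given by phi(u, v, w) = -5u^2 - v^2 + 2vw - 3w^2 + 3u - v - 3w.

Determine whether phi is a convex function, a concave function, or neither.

concave

phi is quadratic, so its Hessian is the constant matrix H = [[-10, 0, 0], [0, -2, 2], [0, 2, -6]].
Leading principal minors: -10, 20, -80.
Signs alternate −, +, − ⇒ H ≺ 0 ⇒ concave.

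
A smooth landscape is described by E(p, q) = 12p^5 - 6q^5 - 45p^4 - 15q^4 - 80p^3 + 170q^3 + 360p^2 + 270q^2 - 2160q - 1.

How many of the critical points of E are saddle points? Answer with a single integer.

E separates as a function of p plus a function of q, so ∇E=0 decouples.
∂E/∂p = 60p(p - 3)(p - 2)(p + 2) = 0 at p ∈ {-2, 0, 2, 3}; ∂E/∂q = -30(q - 3)(q - 2)(q + 3)(q + 4) = 0 at q ∈ {-4, -3, 2, 3}.
The Hessian is diagonal: diag(E_pp, E_qq). Second derivatives: E_pp(-2)=-2400, E_pp(0)=720, E_pp(2)=-480, E_pp(3)=900; E_qq(-4)=1260, E_qq(-3)=-900, E_qq(2)=900, E_qq(3)=-1260.
Saddle points occur where the two diagonal entries have opposite signs: (-2, -4), (-2, 2), (0, -3), (0, 3), (2, -4), (2, 2), (3, -3), (3, 3). Count: 8.

8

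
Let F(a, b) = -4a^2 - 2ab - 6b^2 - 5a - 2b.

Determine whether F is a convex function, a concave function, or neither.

F is quadratic, so its Hessian is the constant matrix H = [[-8, -2], [-2, -12]].
det(H) = 92, tr(H) = -20.
det(H) > 0 and tr(H) < 0, so H is negative definite everywhere: concave.

concave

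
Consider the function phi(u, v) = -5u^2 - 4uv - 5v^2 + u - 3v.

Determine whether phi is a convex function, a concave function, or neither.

concave

phi is quadratic, so its Hessian is the constant matrix H = [[-10, -4], [-4, -10]].
det(H) = 84, tr(H) = -20.
det(H) > 0 and tr(H) < 0, so H is negative definite everywhere: concave.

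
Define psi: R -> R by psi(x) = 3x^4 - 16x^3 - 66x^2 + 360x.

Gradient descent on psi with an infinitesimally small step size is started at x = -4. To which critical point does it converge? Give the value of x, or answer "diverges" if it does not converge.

-3

psi'(x) = 12(x - 5)(x - 2)(x + 3), so psi'(-4) = -648.
Gradient descent moves in the -psi' direction, i.e. x is increasing.
The nearest critical point in that direction is x = -3, where psi'' = 480 > 0 (a local minimum). The iterate converges there.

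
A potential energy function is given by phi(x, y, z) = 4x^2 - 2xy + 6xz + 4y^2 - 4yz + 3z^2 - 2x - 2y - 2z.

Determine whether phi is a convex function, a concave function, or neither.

phi is quadratic, so its Hessian is the constant matrix H = [[8, -2, 6], [-2, 8, -4], [6, -4, 6]].
Leading principal minors: 8, 60, 40.
All positive ⇒ H ≻ 0 ⇒ convex.

convex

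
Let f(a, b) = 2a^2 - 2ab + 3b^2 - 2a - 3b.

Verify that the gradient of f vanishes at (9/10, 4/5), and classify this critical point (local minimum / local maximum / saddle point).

local minimum

∇f = (4a - 2b - 2, -2a + 6b - 3); substituting (9/10, 4/5) gives ∇f = (0, 0), so (9/10, 4/5) is indeed a critical point.
The Hessian of f is constant: H = [[4, -2], [-2, 6]].
det(H) = 4·6 − (-2)² = 20.
det(H) > 0 and tr(H) = 10 > 0, so H is positive definite and the point is a local minimum.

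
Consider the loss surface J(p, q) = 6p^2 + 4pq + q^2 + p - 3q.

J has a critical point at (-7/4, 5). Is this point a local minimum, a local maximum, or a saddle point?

local minimum

The Hessian of J is constant: H = [[12, 4], [4, 2]].
det(H) = 12·2 − 4² = 8.
det(H) > 0 and tr(H) = 14 > 0, so H is positive definite and the point is a local minimum.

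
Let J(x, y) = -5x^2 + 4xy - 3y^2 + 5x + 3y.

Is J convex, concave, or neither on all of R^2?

J is quadratic, so its Hessian is the constant matrix H = [[-10, 4], [4, -6]].
det(H) = 44, tr(H) = -16.
det(H) > 0 and tr(H) < 0, so H is negative definite everywhere: concave.

concave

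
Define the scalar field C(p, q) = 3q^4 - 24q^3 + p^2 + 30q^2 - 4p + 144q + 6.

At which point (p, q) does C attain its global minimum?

(2, -1)

C(p,q) separates as A(p) + B(q) + 6, so its minimum is min A + min B + 6.
A'(p) = 2p - 4 vanishes at p ∈ {2}; B'(q) = 12(q - 4)(q - 3)(q + 1) vanishes at q ∈ {-1, 3, 4}.
Local minima of A (where A''>0): A(2)=-4. Local minima of B: B(-1)=-87, B(4)=288.
So the global minimum of C is A(2) + B(-1) + 6 = -4 − 87 + 6 = -85, attained at (2, -1).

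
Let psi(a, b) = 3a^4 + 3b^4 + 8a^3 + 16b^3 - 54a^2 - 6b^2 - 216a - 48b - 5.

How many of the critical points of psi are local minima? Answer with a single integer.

psi separates as a function of a plus a function of b, so ∇psi=0 decouples.
∂psi/∂a = 12(a - 3)(a + 2)(a + 3) = 0 at a ∈ {-3, -2, 3}; ∂psi/∂b = 12(b - 1)(b + 1)(b + 4) = 0 at b ∈ {-4, -1, 1}.
The Hessian is diagonal: diag(psi_aa, psi_bb). Second derivatives: psi_aa(-3)=72, psi_aa(-2)=-60, psi_aa(3)=360; psi_bb(-4)=180, psi_bb(-1)=-72, psi_bb(1)=120.
Local minima occur where both diagonal entries positive: (-3, -4), (-3, 1), (3, -4), (3, 1). Count: 4.

4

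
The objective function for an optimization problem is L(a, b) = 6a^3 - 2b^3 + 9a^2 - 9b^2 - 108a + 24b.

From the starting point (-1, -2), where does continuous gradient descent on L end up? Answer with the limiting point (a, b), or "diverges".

(2, -4)

L is separable, so gradient descent decouples: a follows -∂L/∂a, b follows -∂L/∂b.
∂L/∂a = 18(a - 2)(a + 3); at a=-1 this is -108, so a increases.
∂L/∂b = -6(b - 1)(b + 4); at b=-2 this is 36, so b decreases.
a converges to its nearest critical value 2 (a local min of the a-part); b converges to -4. The iterate converges to (2, -4).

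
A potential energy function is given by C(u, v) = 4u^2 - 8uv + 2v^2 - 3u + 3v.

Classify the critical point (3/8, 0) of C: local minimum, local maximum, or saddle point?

saddle point

The Hessian of C is constant: H = [[8, -8], [-8, 4]].
det(H) = 8·4 − (-8)² = -32.
Since det(H) < 0, H is indefinite and the critical point is a saddle point.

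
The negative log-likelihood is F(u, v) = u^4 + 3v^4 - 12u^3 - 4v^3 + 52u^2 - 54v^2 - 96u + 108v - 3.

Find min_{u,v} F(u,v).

F(u,v) separates as P(u) + Q(v) − 3, so its minimum is min P + min Q − 3.
P'(u) = 4(u - 4)(u - 3)(u - 2) vanishes at u ∈ {2, 3, 4}; Q'(v) = 12(v - 3)(v - 1)(v + 3) vanishes at v ∈ {-3, 1, 3}.
Local minima of P (where P''>0): P(2)=-64, P(4)=-64. Local minima of Q: Q(-3)=-459, Q(3)=-27.
So the global minimum of F is P(2) + Q(-3) − 3 = -64 − 459 − 3 = -526, attained at (2, -3).

-526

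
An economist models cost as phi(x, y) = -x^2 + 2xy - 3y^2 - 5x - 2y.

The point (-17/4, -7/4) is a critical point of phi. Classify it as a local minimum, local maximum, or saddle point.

local maximum

The Hessian of phi is constant: H = [[-2, 2], [2, -6]].
det(H) = (-2)·(-6) − 2² = 8.
det(H) > 0 and tr(H) = -8 < 0, so H is negative definite and the point is a local maximum.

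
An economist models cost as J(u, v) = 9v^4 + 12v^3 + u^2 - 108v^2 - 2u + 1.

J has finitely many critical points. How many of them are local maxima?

0

J separates as a function of u plus a function of v, so ∇J=0 decouples.
∂J/∂u = 2(u - 1) = 0 at u ∈ {1}; ∂J/∂v = 36v(v - 2)(v + 3) = 0 at v ∈ {-3, 0, 2}.
The Hessian is diagonal: diag(J_uu, J_vv). Second derivatives: J_uu(1)=2; J_vv(-3)=540, J_vv(0)=-216, J_vv(2)=360.
Local maxima occur where both diagonal entries negative: none. Count: 0.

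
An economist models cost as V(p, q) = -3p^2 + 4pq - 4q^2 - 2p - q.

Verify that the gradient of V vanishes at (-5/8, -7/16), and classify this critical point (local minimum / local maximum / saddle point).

∇V = (-6p + 4q - 2, 4p - 8q - 1); substituting (-5/8, -7/16) gives ∇V = (0, 0), so (-5/8, -7/16) is indeed a critical point.
The Hessian of V is constant: H = [[-6, 4], [4, -8]].
det(H) = (-6)·(-8) − 4² = 32.
det(H) > 0 and tr(H) = -14 < 0, so H is negative definite and the point is a local maximum.

local maximum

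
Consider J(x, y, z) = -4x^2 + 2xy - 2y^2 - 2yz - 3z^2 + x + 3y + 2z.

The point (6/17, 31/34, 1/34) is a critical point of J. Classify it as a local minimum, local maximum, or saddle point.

local maximum

The Hessian is constant: H = [[-8, 2, 0], [2, -4, -2], [0, -2, -6]].
Leading principal minors: Δ₁ = -8, Δ₂ = 28, Δ₃ = -136.
The minors alternate sign starting negative (−, +, −), so H is negative definite: a local maximum.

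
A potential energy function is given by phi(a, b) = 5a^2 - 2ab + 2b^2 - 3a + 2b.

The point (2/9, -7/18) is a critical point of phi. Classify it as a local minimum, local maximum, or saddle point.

The Hessian of phi is constant: H = [[10, -2], [-2, 4]].
det(H) = 10·4 − (-2)² = 36.
det(H) > 0 and tr(H) = 14 > 0, so H is positive definite and the point is a local minimum.

local minimum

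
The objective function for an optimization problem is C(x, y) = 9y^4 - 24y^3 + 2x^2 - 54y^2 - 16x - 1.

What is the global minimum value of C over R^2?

C(x,y) separates as P(x) + Q(y) − 1, so its minimum is min P + min Q − 1.
P'(x) = 4x - 16 vanishes at x ∈ {4}; Q'(y) = 36y(y - 3)(y + 1) vanishes at y ∈ {-1, 0, 3}.
Local minima of P (where P''>0): P(4)=-32. Local minima of Q: Q(-1)=-21, Q(3)=-405.
So the global minimum of C is P(4) + Q(3) − 1 = -32 − 405 − 1 = -438, attained at (4, 3).

-438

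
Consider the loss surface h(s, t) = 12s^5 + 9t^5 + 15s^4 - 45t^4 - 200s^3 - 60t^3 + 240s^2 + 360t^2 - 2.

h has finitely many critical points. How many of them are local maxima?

h separates as a function of s plus a function of t, so ∇h=0 decouples.
∂h/∂s = 60s(s - 2)(s - 1)(s + 4) = 0 at s ∈ {-4, 0, 1, 2}; ∂h/∂t = 45t(t - 4)(t - 2)(t + 2) = 0 at t ∈ {-2, 0, 2, 4}.
The Hessian is diagonal: diag(h_ss, h_tt). Second derivatives: h_ss(-4)=-7200, h_ss(0)=480, h_ss(1)=-300, h_ss(2)=720; h_tt(-2)=-2160, h_tt(0)=720, h_tt(2)=-720, h_tt(4)=2160.
Local maxima occur where both diagonal entries negative: (-4, -2), (-4, 2), (1, -2), (1, 2). Count: 4.

4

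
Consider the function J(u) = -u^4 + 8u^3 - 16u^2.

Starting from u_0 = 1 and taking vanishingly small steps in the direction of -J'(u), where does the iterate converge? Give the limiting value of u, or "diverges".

2

J'(u) = -4u(u - 4)(u - 2), so J'(1) = -12.
Gradient descent moves in the -J' direction, i.e. u is increasing.
The nearest critical point in that direction is u = 2, where J'' = 16 > 0 (a local minimum). The iterate converges there.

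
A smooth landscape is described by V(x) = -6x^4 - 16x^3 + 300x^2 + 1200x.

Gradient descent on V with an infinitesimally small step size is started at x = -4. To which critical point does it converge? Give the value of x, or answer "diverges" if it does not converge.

V'(x) = -24(x - 5)(x + 2)(x + 5), so V'(-4) = -432.
Gradient descent moves in the -V' direction, i.e. x is increasing.
The nearest critical point in that direction is x = -2, where V'' = 504 > 0 (a local minimum). The iterate converges there.

-2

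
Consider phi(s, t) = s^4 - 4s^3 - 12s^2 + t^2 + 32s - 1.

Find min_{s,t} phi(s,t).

phi(s,t) separates as P(s) + Q(t) − 1, so its minimum is min P + min Q − 1.
P'(s) = 4(s - 4)(s - 1)(s + 2) vanishes at s ∈ {-2, 1, 4}; Q'(t) = 2t vanishes at t ∈ {0}.
Local minima of P (where P''>0): P(-2)=-64, P(4)=-64. Local minima of Q: Q(0)=0.
So the global minimum of phi is P(-2) + Q(0) − 1 = -64 + 0 − 1 = -65, attained at (-2, 0).

-65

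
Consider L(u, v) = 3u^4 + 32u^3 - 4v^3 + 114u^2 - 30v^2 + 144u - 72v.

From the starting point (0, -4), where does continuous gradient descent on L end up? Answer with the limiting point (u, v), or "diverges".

(-1, -3)

L is separable, so gradient descent decouples: u follows -∂L/∂u, v follows -∂L/∂v.
∂L/∂u = 12(u + 1)(u + 3)(u + 4); at u=0 this is 144, so u decreases.
∂L/∂v = -12(v + 2)(v + 3); at v=-4 this is -24, so v increases.
u converges to its nearest critical value -1 (a local min of the u-part); v converges to -3. The iterate converges to (-1, -3).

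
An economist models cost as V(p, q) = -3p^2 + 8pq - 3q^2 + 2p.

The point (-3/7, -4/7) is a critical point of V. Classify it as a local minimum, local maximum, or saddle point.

The Hessian of V is constant: H = [[-6, 8], [8, -6]].
det(H) = (-6)·(-6) − 8² = -28.
Since det(H) < 0, H is indefinite and the critical point is a saddle point.

saddle point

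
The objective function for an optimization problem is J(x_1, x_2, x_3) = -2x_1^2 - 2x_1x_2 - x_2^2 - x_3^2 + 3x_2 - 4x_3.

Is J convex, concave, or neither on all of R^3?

J is quadratic, so its Hessian is the constant matrix H = [[-4, -2, 0], [-2, -2, 0], [0, 0, -2]].
Leading principal minors: -4, 4, -8.
Signs alternate −, +, − ⇒ H ≺ 0 ⇒ concave.

concave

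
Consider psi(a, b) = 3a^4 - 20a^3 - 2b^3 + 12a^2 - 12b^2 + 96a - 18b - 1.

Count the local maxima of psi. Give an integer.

psi separates as a function of a plus a function of b, so ∇psi=0 decouples.
∂psi/∂a = 12(a - 4)(a - 2)(a + 1) = 0 at a ∈ {-1, 2, 4}; ∂psi/∂b = -6(b + 1)(b + 3) = 0 at b ∈ {-3, -1}.
The Hessian is diagonal: diag(psi_aa, psi_bb). Second derivatives: psi_aa(-1)=180, psi_aa(2)=-72, psi_aa(4)=120; psi_bb(-3)=12, psi_bb(-1)=-12.
Local maxima occur where both diagonal entries negative: (2, -1). Count: 1.

1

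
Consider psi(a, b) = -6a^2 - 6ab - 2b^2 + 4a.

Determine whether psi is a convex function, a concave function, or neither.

concave

psi is quadratic, so its Hessian is the constant matrix H = [[-12, -6], [-6, -4]].
det(H) = 12, tr(H) = -16.
det(H) > 0 and tr(H) < 0, so H is negative definite everywhere: concave.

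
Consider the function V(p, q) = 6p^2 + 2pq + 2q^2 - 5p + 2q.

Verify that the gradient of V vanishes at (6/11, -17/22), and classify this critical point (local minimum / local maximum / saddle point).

∇V = (12p + 2q - 5, 2p + 4q + 2); substituting (6/11, -17/22) gives ∇V = (0, 0), so (6/11, -17/22) is indeed a critical point.
The Hessian of V is constant: H = [[12, 2], [2, 4]].
det(H) = 12·4 − 2² = 44.
det(H) > 0 and tr(H) = 16 > 0, so H is positive definite and the point is a local minimum.

local minimum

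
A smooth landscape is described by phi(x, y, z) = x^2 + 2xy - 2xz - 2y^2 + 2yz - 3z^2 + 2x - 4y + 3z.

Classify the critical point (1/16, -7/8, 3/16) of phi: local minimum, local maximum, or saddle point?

saddle point

The Hessian is constant: H = [[2, 2, -2], [2, -4, 2], [-2, 2, -6]].
Leading principal minors: Δ₁ = 2, Δ₂ = -12, Δ₃ = 64.
The minors fit neither the all-positive nor the alternating-sign pattern, so H is indefinite: a saddle point.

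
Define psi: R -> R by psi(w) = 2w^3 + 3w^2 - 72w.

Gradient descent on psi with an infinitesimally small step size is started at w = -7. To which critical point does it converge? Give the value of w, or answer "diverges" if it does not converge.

diverges

psi'(w) = 6(w - 3)(w + 4), so psi'(-7) = 180.
Gradient descent moves in the -psi' direction, i.e. w is decreasing.
There is no critical point below w=-7, and psi' keeps the same sign, so the iterate runs off to −∞.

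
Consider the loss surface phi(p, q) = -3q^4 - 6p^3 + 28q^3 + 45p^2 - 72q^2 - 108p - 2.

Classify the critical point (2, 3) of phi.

The mixed partial ∂²phi/∂p∂q is 0, so the Hessian at any point is diag(phi_pp, phi_qq) = diag(18(-2p + 5), 12(-3q^2 + 14q - 12)).
At (2, 3): H = diag(18, 36).
Both eigenvalues are positive, so H is positive definite: a local minimum.

local minimum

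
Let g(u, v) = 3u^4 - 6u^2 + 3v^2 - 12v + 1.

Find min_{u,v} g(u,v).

-14

g(u,v) separates as P(u) + Q(v) + 1, so its minimum is min P + min Q + 1.
P'(u) = 12u(u - 1)(u + 1) vanishes at u ∈ {-1, 0, 1}; Q'(v) = 6v - 12 vanishes at v ∈ {2}.
Local minima of P (where P''>0): P(-1)=-3, P(1)=-3. Local minima of Q: Q(2)=-12.
So the global minimum of g is P(-1) + Q(2) + 1 = -3 − 12 + 1 = -14, attained at (-1, 2).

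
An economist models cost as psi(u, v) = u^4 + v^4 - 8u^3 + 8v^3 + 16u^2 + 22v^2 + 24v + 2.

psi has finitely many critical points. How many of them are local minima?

4

psi separates as a function of u plus a function of v, so ∇psi=0 decouples.
∂psi/∂u = 4u(u - 4)(u - 2) = 0 at u ∈ {0, 2, 4}; ∂psi/∂v = 4(v + 1)(v + 2)(v + 3) = 0 at v ∈ {-3, -2, -1}.
The Hessian is diagonal: diag(psi_uu, psi_vv). Second derivatives: psi_uu(0)=32, psi_uu(2)=-16, psi_uu(4)=32; psi_vv(-3)=8, psi_vv(-2)=-4, psi_vv(-1)=8.
Local minima occur where both diagonal entries positive: (0, -3), (0, -1), (4, -3), (4, -1). Count: 4.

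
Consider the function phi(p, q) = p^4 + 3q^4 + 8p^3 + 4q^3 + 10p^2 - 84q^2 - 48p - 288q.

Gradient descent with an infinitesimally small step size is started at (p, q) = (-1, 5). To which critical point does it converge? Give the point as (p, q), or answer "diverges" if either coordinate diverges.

phi is separable, so gradient descent decouples: p follows -∂phi/∂p, q follows -∂phi/∂q.
∂phi/∂p = 4(p - 1)(p + 3)(p + 4); at p=-1 this is -48, so p increases.
∂phi/∂q = 12(q - 4)(q + 2)(q + 3); at q=5 this is 672, so q decreases.
p converges to its nearest critical value 1 (a local min of the p-part); q converges to 4. The iterate converges to (1, 4).

(1, 4)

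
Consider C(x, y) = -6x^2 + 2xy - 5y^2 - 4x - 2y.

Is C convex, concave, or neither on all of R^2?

concave

C is quadratic, so its Hessian is the constant matrix H = [[-12, 2], [2, -10]].
det(H) = 116, tr(H) = -22.
det(H) > 0 and tr(H) < 0, so H is negative definite everywhere: concave.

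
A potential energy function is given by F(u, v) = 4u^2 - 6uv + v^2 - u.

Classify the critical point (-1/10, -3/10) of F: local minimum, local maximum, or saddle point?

saddle point

The Hessian of F is constant: H = [[8, -6], [-6, 2]].
det(H) = 8·2 − (-6)² = -20.
Since det(H) < 0, H is indefinite and the critical point is a saddle point.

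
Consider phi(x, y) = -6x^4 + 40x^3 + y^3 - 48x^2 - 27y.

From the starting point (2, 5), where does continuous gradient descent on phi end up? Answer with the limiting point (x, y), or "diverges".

phi is separable, so gradient descent decouples: x follows -∂phi/∂x, y follows -∂phi/∂y.
∂phi/∂x = -24x(x - 4)(x - 1); at x=2 this is 96, so x decreases.
∂phi/∂y = 3(y - 3)(y + 3); at y=5 this is 48, so y decreases.
x converges to its nearest critical value 1 (a local min of the x-part); y converges to 3. The iterate converges to (1, 3).

(1, 3)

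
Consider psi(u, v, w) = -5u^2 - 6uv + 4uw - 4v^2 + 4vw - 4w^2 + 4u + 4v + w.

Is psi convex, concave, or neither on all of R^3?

psi is quadratic, so its Hessian is the constant matrix H = [[-10, -6, 4], [-6, -8, 4], [4, 4, -8]].
Leading principal minors: -10, 44, -256.
Signs alternate −, +, − ⇒ H ≺ 0 ⇒ concave.

concave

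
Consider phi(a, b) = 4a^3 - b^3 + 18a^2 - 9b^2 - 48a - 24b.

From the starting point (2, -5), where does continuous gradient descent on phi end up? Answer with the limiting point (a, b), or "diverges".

(1, -4)

phi is separable, so gradient descent decouples: a follows -∂phi/∂a, b follows -∂phi/∂b.
∂phi/∂a = 12(a - 1)(a + 4); at a=2 this is 72, so a decreases.
∂phi/∂b = -3(b + 2)(b + 4); at b=-5 this is -9, so b increases.
a converges to its nearest critical value 1 (a local min of the a-part); b converges to -4. The iterate converges to (1, -4).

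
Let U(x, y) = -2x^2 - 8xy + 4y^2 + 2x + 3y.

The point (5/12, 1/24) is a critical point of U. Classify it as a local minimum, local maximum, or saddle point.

The Hessian of U is constant: H = [[-4, -8], [-8, 8]].
det(H) = (-4)·8 − (-8)² = -96.
Since det(H) < 0, H is indefinite and the critical point is a saddle point.

saddle point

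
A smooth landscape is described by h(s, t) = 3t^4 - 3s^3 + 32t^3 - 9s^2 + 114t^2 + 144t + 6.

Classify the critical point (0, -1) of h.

The mixed partial ∂²h/∂s∂t is 0, so the Hessian at any point is diag(h_ss, h_tt) = diag(-18(s + 1), 12(3t^2 + 16t + 19)).
At (0, -1): H = diag(-18, 72).
The eigenvalues have opposite signs, so H is indefinite: a saddle point.

saddle point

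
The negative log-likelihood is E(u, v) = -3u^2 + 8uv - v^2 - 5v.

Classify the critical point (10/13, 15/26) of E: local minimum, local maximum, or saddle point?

The Hessian of E is constant: H = [[-6, 8], [8, -2]].
det(H) = (-6)·(-2) − 8² = -52.
Since det(H) < 0, H is indefinite and the critical point is a saddle point.

saddle point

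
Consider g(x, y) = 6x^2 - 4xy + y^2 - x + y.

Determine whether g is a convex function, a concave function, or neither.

convex

g is quadratic, so its Hessian is the constant matrix H = [[12, -4], [-4, 2]].
det(H) = 8, tr(H) = 14.
det(H) > 0 and tr(H) > 0, so H is positive definite everywhere: convex.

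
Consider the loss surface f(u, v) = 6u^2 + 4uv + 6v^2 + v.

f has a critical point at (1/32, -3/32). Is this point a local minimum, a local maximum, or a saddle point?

local minimum

The Hessian of f is constant: H = [[12, 4], [4, 12]].
det(H) = 12·12 − 4² = 128.
det(H) > 0 and tr(H) = 24 > 0, so H is positive definite and the point is a local minimum.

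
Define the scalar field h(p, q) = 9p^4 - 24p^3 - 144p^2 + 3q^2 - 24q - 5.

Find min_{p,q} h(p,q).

h(p,q) separates as A(p) + B(q) − 5, so its minimum is min A + min B − 5.
A'(p) = 36p(p - 4)(p + 2) vanishes at p ∈ {-2, 0, 4}; B'(q) = 6q - 24 vanishes at q ∈ {4}.
Local minima of A (where A''>0): A(-2)=-240, A(4)=-1536. Local minima of B: B(4)=-48.
So the global minimum of h is A(4) + B(4) − 5 = -1536 − 48 − 5 = -1589, attained at (4, 4).

-1589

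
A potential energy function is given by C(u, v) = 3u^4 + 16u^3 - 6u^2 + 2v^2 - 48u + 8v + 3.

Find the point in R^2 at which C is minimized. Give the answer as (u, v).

C(u,v) separates as P(u) + Q(v) + 3, so its minimum is min P + min Q + 3.
P'(u) = 12(u - 1)(u + 1)(u + 4) vanishes at u ∈ {-4, -1, 1}; Q'(v) = 4v + 8 vanishes at v ∈ {-2}.
Local minima of P (where P''>0): P(-4)=-160, P(1)=-35. Local minima of Q: Q(-2)=-8.
So the global minimum of C is P(-4) + Q(-2) + 3 = -160 − 8 + 3 = -165, attained at (-4, -2).

(-4, -2)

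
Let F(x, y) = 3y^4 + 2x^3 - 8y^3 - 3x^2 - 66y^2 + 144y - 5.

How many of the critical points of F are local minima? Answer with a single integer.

2

F separates as a function of x plus a function of y, so ∇F=0 decouples.
∂F/∂x = 6x(x - 1) = 0 at x ∈ {0, 1}; ∂F/∂y = 12(y - 4)(y - 1)(y + 3) = 0 at y ∈ {-3, 1, 4}.
The Hessian is diagonal: diag(F_xx, F_yy). Second derivatives: F_xx(0)=-6, F_xx(1)=6; F_yy(-3)=336, F_yy(1)=-144, F_yy(4)=252.
Local minima occur where both diagonal entries positive: (1, -3), (1, 4). Count: 2.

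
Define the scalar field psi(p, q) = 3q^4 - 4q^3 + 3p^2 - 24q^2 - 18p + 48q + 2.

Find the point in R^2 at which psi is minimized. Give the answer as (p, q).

(3, -2)

psi(p,q) separates as A(p) + B(q) + 2, so its minimum is min A + min B + 2.
A'(p) = 6p - 18 vanishes at p ∈ {3}; B'(q) = 12(q - 2)(q - 1)(q + 2) vanishes at q ∈ {-2, 1, 2}.
Local minima of A (where A''>0): A(3)=-27. Local minima of B: B(-2)=-112, B(2)=16.
So the global minimum of psi is A(3) + B(-2) + 2 = -27 − 112 + 2 = -137, attained at (3, -2).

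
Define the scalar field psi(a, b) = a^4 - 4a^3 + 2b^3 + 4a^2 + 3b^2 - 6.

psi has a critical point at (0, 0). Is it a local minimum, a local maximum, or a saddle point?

The mixed partial ∂²psi/∂a∂b is 0, so the Hessian at any point is diag(psi_aa, psi_bb) = diag(4(3a^2 - 6a + 2), 6(2b + 1)).
At (0, 0): H = diag(8, 6).
Both eigenvalues are positive, so H is positive definite: a local minimum.

local minimum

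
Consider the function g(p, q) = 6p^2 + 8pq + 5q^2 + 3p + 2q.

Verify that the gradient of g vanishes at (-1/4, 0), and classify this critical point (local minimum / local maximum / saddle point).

∇g = (12p + 8q + 3, 8p + 10q + 2); substituting (-1/4, 0) gives ∇g = (0, 0), so (-1/4, 0) is indeed a critical point.
The Hessian of g is constant: H = [[12, 8], [8, 10]].
det(H) = 12·10 − 8² = 56.
det(H) > 0 and tr(H) = 22 > 0, so H is positive definite and the point is a local minimum.

local minimum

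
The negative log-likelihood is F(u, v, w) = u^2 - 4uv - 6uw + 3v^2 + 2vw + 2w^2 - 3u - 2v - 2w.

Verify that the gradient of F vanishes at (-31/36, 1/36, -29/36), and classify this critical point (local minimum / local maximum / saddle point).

saddle point

∇F = (2u - 4v - 6w - 3, -4u + 6v + 2w - 2, -6u + 2v + 4w - 2); substituting (-31/36, 1/36, -29/36) gives ∇F = (0, 0, 0), so (-31/36, 1/36, -29/36) is indeed a critical point.
The Hessian is constant: H = [[2, -4, -6], [-4, 6, 2], [-6, 2, 4]].
Leading principal minors: Δ₁ = 2, Δ₂ = -4, Δ₃ = -144.
The minors fit neither the all-positive nor the alternating-sign pattern, so H is indefinite: a saddle point.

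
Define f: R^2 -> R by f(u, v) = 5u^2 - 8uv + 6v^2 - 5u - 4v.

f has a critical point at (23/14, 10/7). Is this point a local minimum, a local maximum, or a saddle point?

The Hessian of f is constant: H = [[10, -8], [-8, 12]].
det(H) = 10·12 − (-8)² = 56.
det(H) > 0 and tr(H) = 22 > 0, so H is positive definite and the point is a local minimum.

local minimum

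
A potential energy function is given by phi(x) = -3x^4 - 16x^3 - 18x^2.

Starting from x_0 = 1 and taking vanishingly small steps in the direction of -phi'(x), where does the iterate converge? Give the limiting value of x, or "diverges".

phi'(x) = -12x(x + 1)(x + 3), so phi'(1) = -96.
Gradient descent moves in the -phi' direction, i.e. x is increasing.
There is no critical point above x=1, and phi' keeps the same sign, so the iterate runs off to +∞.

diverges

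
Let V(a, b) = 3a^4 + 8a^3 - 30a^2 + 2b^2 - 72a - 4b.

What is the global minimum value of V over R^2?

-154

V(a,b) separates as P(a) + Q(b), so its minimum is min P + min Q.
P'(a) = 12(a - 2)(a + 1)(a + 3) vanishes at a ∈ {-3, -1, 2}; Q'(b) = 4b - 4 vanishes at b ∈ {1}.
Local minima of P (where P''>0): P(-3)=-27, P(2)=-152. Local minima of Q: Q(1)=-2.
So the global minimum of V is P(2) + Q(1) = -152 − 2 = -154, attained at (2, 1).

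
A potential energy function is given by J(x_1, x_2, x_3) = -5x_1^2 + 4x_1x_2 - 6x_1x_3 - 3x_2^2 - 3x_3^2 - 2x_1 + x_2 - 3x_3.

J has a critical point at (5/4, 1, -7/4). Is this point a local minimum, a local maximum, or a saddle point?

The Hessian is constant: H = [[-10, 4, -6], [4, -6, 0], [-6, 0, -6]].
Leading principal minors: Δ₁ = -10, Δ₂ = 44, Δ₃ = -48.
The minors alternate sign starting negative (−, +, −), so H is negative definite: a local maximum.

local maximum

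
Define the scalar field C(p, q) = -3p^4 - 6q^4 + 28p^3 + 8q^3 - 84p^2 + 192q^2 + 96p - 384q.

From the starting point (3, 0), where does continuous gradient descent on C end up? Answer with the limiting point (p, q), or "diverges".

(2, 1)

C is separable, so gradient descent decouples: p follows -∂C/∂p, q follows -∂C/∂q.
∂C/∂p = -12(p - 4)(p - 2)(p - 1); at p=3 this is 24, so p decreases.
∂C/∂q = -24(q - 4)(q - 1)(q + 4); at q=0 this is -384, so q increases.
p converges to its nearest critical value 2 (a local min of the p-part); q converges to 1. The iterate converges to (2, 1).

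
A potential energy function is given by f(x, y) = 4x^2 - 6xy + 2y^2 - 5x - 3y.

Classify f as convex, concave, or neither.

neither

f is quadratic, so its Hessian is the constant matrix H = [[8, -6], [-6, 4]].
det(H) = -4, tr(H) = 12.
det(H) < 0, so H is indefinite: neither convex nor concave.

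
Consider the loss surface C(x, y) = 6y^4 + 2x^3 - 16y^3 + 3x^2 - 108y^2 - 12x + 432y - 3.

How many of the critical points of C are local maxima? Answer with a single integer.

1

C separates as a function of x plus a function of y, so ∇C=0 decouples.
∂C/∂x = 6(x - 1)(x + 2) = 0 at x ∈ {-2, 1}; ∂C/∂y = 24(y - 3)(y - 2)(y + 3) = 0 at y ∈ {-3, 2, 3}.
The Hessian is diagonal: diag(C_xx, C_yy). Second derivatives: C_xx(-2)=-18, C_xx(1)=18; C_yy(-3)=720, C_yy(2)=-120, C_yy(3)=144.
Local maxima occur where both diagonal entries negative: (-2, 2). Count: 1.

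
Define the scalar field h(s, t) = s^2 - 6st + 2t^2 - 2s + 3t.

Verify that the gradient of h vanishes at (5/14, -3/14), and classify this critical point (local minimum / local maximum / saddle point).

saddle point

∇h = (2s - 6t - 2, -6s + 4t + 3); substituting (5/14, -3/14) gives ∇h = (0, 0), so (5/14, -3/14) is indeed a critical point.
The Hessian of h is constant: H = [[2, -6], [-6, 4]].
det(H) = 2·4 − (-6)² = -28.
Since det(H) < 0, H is indefinite and the critical point is a saddle point.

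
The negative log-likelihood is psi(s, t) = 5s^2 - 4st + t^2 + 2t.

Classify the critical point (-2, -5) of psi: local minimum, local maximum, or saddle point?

The Hessian of psi is constant: H = [[10, -4], [-4, 2]].
det(H) = 10·2 − (-4)² = 4.
det(H) > 0 and tr(H) = 12 > 0, so H is positive definite and the point is a local minimum.

local minimum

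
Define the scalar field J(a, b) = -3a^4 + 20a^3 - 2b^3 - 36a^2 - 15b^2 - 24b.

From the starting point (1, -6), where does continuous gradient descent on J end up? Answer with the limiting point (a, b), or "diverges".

(2, -4)

J is separable, so gradient descent decouples: a follows -∂J/∂a, b follows -∂J/∂b.
∂J/∂a = -12a(a - 3)(a - 2); at a=1 this is -24, so a increases.
∂J/∂b = -6(b + 1)(b + 4); at b=-6 this is -60, so b increases.
a converges to its nearest critical value 2 (a local min of the a-part); b converges to -4. The iterate converges to (2, -4).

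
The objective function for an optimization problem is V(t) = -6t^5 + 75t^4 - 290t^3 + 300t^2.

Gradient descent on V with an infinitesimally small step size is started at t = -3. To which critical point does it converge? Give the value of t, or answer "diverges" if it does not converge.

V'(t) = -30t(t - 5)(t - 4)(t - 1), so V'(-3) = -20160.
Gradient descent moves in the -V' direction, i.e. t is increasing.
The nearest critical point in that direction is t = 0, where V'' = 600 > 0 (a local minimum). The iterate converges there.

0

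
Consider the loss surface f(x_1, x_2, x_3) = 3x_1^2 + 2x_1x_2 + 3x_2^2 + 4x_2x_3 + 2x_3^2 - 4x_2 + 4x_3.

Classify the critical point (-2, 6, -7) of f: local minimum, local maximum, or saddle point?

local minimum

The Hessian is constant: H = [[6, 2, 0], [2, 6, 4], [0, 4, 4]].
Leading principal minors: Δ₁ = 6, Δ₂ = 32, Δ₃ = 32.
All leading minors are positive, so H is positive definite: a local minimum.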